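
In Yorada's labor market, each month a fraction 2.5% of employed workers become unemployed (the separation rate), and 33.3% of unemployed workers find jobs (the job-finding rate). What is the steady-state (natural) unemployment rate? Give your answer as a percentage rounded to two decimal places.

At steady state the flows balance: s·E = f·U, so U/(E+U) = s/(s+f).
u* = 2.5 / (2.5 + 33.3) = 2.5 / 35.80 = 6.98%.

Steady-state unemployment rate ≈ 6.98%.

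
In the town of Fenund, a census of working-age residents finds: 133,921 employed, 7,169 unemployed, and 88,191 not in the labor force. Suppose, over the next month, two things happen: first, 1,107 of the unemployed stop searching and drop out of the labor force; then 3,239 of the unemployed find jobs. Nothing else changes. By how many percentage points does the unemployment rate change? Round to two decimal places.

Initially, labor force = 133,921 + 7,169 = 141,090, so u = 7,169/141,090 = 5.08%.
After the first change, unemployed and labor force both fall by 1,107 → E = 133,921, U = 6,062, labor force = 139,983.
After the second change, unemployed falls and employed rises by 3,239; labor force unchanged → E = 137,160, U = 2,823, labor force = 139,983.
New unemployment rate = 2,823 / 139,983 = 2.02%.
Change = 2.02% − 5.08% = −3.06 percentage points.

The unemployment rate changes by −3.06 percentage points.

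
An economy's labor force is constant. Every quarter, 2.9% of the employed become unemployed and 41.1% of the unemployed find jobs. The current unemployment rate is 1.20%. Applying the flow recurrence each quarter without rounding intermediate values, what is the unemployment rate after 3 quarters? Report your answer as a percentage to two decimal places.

Unemployment rate after three quarters ≈ 5.64%.

With a fixed labor force, u_{t+1} = u_t + s·(1−u_t) − f·u_t = u_t·(1−s−f) + s.
Here 1−s−f = 0.560 and s = 0.029.
u_1 = 0.012000 × 0.560 + 0.029 = 0.035720.
u_2 = 0.035720 × 0.560 + 0.029 = 0.049003.
u_3 = 0.049003 × 0.560 + 0.029 = 0.056442.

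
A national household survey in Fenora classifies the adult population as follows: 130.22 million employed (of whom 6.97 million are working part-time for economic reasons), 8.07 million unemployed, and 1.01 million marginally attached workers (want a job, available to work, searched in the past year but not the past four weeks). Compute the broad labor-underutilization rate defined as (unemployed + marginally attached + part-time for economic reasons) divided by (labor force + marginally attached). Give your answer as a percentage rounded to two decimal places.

Broad underutilization rate ≈ 11.52%.

Labor force = 130.22 + 8.07 = 138.29 million.
Numerator = 8.07 + 1.01 + 6.97 = 16.05 million.
Denominator = 138.29 + 1.01 = 139.30 million.
Broad rate = 16.05 / 139.30 = 11.52%.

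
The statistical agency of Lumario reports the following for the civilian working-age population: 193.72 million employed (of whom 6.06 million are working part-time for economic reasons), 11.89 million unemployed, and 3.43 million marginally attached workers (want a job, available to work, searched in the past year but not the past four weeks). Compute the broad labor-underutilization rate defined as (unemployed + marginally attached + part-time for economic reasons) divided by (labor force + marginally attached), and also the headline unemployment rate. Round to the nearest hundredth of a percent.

Labor force = 193.72 + 11.89 = 205.61 million.
Numerator = 11.89 + 3.43 + 6.06 = 21.38 million.
Denominator = 205.61 + 3.43 = 209.04 million.
Broad rate = 21.38 / 209.04 = 10.23%.
Headline unemployment rate = 11.89 / 205.61 = 5.78%.

Broad underutilization rate ≈ 10.23%; headline unemployment rate ≈ 5.78%.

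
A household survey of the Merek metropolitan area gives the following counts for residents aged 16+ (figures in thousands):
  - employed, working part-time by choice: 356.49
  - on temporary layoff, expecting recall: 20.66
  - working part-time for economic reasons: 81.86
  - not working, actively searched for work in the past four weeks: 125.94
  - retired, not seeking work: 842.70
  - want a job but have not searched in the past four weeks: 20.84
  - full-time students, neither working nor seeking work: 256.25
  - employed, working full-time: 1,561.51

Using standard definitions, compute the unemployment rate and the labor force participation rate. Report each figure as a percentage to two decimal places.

Employed = 356.49 + 81.86 + 1,561.51 = 1,999.86 thousand (anyone who worked, including part-time for economic reasons, counts as employed).
Unemployed = 20.66 + 125.94 = 146.60 thousand (jobless and actively searching, or on temporary layoff).
Labor force = 1,999.86 + 146.60 = 2,146.46 thousand.
Not in labor force = 842.70 + 20.84 + 256.25 = 1,119.79 thousand (those not working and not actively searching are outside the labor force — including those who want a job but have given up searching).
Civilian working-age population = 2,146.46 + 1,119.79 = 3,266.25 thousand.
Unemployment rate = 146.60 / 2,146.46 = 6.83%.
Labor force participation rate = 2,146.46 / 3,266.25 = 65.72%.

Unemployment rate ≈ 6.83%; labor force participation rate ≈ 65.72%.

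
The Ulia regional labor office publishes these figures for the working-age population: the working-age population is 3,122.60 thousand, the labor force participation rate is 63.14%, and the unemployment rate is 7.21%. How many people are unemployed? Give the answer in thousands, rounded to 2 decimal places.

About 142.15 thousand are unemployed.

Labor force = 0.6314 × 3,122.60 = 1,971.61 thousand.
Unemployed = 0.0721 × 1,971.61 ≈ 142.15 thousand.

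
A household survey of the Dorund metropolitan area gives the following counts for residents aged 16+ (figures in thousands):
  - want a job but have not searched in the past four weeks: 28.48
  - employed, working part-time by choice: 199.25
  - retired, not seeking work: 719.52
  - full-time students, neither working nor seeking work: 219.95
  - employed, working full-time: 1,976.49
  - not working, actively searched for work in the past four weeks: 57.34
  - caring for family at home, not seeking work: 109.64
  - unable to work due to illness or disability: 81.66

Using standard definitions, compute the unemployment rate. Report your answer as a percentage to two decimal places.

Employed = 199.25 + 1,976.49 = 2,175.74 thousand.
Unemployed = 57.34 thousand.
Labor force = 2,175.74 + 57.34 = 2,233.08 thousand.
Unemployment rate = 57.34 / 2,233.08 = 2.57%.

Unemployment rate ≈ 2.57%.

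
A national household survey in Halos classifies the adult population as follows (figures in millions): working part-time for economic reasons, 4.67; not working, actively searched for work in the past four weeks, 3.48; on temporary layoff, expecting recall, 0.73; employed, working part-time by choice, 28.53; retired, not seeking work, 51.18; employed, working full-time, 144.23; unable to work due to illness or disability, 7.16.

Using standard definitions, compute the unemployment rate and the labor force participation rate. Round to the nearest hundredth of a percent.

Unemployment rate ≈ 2.32%; labor force participation rate ≈ 75.69%.

Employed = 4.67 + 28.53 + 144.23 = 177.43 million (anyone who worked, including part-time for economic reasons, counts as employed).
Unemployed = 3.48 + 0.73 = 4.21 million (jobless and actively searching, or on temporary layoff).
Labor force = 177.43 + 4.21 = 181.64 million.
Not in labor force = 51.18 + 7.16 = 58.34 million (those not working and not actively searching are outside the labor force).
Civilian working-age population = 181.64 + 58.34 = 239.98 million.
Unemployment rate = 4.21 / 181.64 = 2.32%.
Labor force participation rate = 181.64 / 239.98 = 75.69%.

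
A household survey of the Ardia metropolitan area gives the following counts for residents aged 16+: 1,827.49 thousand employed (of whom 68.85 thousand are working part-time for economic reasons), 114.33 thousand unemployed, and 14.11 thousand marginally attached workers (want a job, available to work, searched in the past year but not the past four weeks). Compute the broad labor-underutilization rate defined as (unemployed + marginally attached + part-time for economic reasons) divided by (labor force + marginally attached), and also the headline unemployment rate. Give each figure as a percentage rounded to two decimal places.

Broad underutilization rate ≈ 10.09%; headline unemployment rate ≈ 5.89%.

Labor force = 1,827.49 + 114.33 = 1,941.82 thousand.
Numerator = 114.33 + 14.11 + 68.85 = 197.29 thousand.
Denominator = 1,941.82 + 14.11 = 1,955.93 thousand.
Broad rate = 197.29 / 1,955.93 = 10.09%.
Headline unemployment rate = 114.33 / 1,941.82 = 5.89%.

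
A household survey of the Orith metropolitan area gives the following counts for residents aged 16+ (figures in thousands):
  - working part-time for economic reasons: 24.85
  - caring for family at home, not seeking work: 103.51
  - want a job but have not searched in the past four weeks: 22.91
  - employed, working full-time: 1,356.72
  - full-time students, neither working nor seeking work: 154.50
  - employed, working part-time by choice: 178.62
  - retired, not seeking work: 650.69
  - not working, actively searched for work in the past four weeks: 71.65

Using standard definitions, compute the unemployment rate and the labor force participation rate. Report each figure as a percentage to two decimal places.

Employed = 24.85 + 1,356.72 + 178.62 = 1,560.19 thousand (anyone who worked, including part-time for economic reasons, counts as employed).
Unemployed = 71.65 thousand.
Labor force = 1,560.19 + 71.65 = 1,631.84 thousand.
Not in labor force = 103.51 + 22.91 + 154.50 + 650.69 = 931.61 thousand (those not working and not actively searching are outside the labor force — including those who want a job but have given up searching).
Civilian working-age population = 1,631.84 + 931.61 = 2,563.45 thousand.
Unemployment rate = 71.65 / 1,631.84 = 4.39%.
Labor force participation rate = 1,631.84 / 2,563.45 = 63.66%.

Unemployment rate ≈ 4.39%; labor force participation rate ≈ 63.66%.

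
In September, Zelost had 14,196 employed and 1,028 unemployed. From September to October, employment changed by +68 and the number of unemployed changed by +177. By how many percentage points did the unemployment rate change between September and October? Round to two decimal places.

The unemployment rate changed by +1.04 percentage points.

September: labor force = 14,196 + 1,028 = 15,224; u = 1,028/15,224 = 6.75%.
October: labor force = 14,264 + 1,205 = 15,469; u = 1,205/15,469 = 7.79%.
Change = 7.79% − 6.75% = +1.04 pp.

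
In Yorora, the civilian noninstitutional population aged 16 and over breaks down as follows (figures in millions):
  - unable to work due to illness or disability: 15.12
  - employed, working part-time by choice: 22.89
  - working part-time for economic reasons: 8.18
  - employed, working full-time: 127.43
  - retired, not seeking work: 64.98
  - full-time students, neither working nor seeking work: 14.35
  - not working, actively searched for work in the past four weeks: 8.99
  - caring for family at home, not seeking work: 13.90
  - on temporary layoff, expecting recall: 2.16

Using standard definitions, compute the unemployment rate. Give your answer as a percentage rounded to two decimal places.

Employed = 22.89 + 8.18 + 127.43 = 158.50 million (anyone who worked, including part-time for economic reasons, counts as employed).
Unemployed = 8.99 + 2.16 = 11.15 million (jobless and actively searching, or on temporary layoff).
Labor force = 158.50 + 11.15 = 169.65 million.
Unemployment rate = 11.15 / 169.65 = 6.57%.

Unemployment rate ≈ 6.57%.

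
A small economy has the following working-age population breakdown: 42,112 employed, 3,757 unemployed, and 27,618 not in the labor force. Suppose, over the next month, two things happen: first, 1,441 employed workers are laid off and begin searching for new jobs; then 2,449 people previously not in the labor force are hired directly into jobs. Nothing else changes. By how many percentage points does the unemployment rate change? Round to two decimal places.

The unemployment rate changes by +2.57 percentage points.

Initially, labor force = 42,112 + 3,757 = 45,869, so u = 3,757/45,869 = 8.19%.
After the first change, employed falls and unemployed rises by 1,441; labor force unchanged → E = 40,671, U = 5,198, labor force = 45,869.
After the second change, employed and labor force both rise by 2,449; unemployed unchanged → E = 43,120, U = 5,198, labor force = 48,318.
New unemployment rate = 5,198 / 48,318 = 10.76%.
Change = 10.76% − 8.19% = +2.57 percentage points.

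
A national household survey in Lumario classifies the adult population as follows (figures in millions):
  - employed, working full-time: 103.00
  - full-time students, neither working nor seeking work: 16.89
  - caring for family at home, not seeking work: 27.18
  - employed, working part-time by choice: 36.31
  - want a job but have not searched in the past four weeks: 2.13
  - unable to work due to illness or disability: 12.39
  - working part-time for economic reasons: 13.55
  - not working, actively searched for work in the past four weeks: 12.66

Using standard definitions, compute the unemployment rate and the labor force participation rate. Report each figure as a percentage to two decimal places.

Employed = 103.00 + 36.31 + 13.55 = 152.86 million (anyone who worked, including part-time for economic reasons, counts as employed).
Unemployed = 12.66 million.
Labor force = 152.86 + 12.66 = 165.52 million.
Not in labor force = 16.89 + 27.18 + 2.13 + 12.39 = 58.59 million (those not working and not actively searching are outside the labor force — including those who want a job but have given up searching).
Civilian working-age population = 165.52 + 58.59 = 224.11 million.
Unemployment rate = 12.66 / 165.52 = 7.65%.
Labor force participation rate = 165.52 / 224.11 = 73.86%.

Unemployment rate ≈ 7.65%; labor force participation rate ≈ 73.86%.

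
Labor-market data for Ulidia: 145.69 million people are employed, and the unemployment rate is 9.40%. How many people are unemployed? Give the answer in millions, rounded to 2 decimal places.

About 15.12 million are unemployed.

Let U be the number unemployed. The labor force is E + U, and U/(E+U) = 0.0940.
So U = 0.0940 × 145.69 / (1 − 0.0940) = 13.6949 / 0.9060 ≈ 15.12 million.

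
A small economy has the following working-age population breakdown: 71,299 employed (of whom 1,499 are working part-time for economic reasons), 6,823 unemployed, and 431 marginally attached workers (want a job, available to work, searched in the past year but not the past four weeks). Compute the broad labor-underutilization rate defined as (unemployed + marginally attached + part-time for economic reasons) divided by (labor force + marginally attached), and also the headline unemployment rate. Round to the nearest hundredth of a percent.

Labor force = 71,299 + 6,823 = 78,122.
Numerator = 6,823 + 431 + 1,499 = 8,753.
Denominator = 78,122 + 431 = 78,553.
Broad rate = 8,753 / 78,553 = 11.14%.
Headline unemployment rate = 6,823 / 78,122 = 8.73%.

Broad underutilization rate ≈ 11.14%; headline unemployment rate ≈ 8.73%.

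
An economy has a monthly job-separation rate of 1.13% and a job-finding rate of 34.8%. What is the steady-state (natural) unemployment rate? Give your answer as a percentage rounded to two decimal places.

At steady state the flows balance: s·E = f·U, so U/(E+U) = s/(s+f).
u* = 1.13 / (1.13 + 34.8) = 1.13 / 35.93 = 3.15%.

Steady-state unemployment rate ≈ 3.15%.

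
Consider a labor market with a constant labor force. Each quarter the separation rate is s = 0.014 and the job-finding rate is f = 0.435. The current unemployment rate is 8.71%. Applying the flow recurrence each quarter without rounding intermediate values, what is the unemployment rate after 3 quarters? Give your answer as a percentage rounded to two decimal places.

Unemployment rate after three quarters ≈ 4.05%.

With a fixed labor force, u_{t+1} = u_t + s·(1−u_t) − f·u_t = u_t·(1−s−f) + s.
Here 1−s−f = 0.551 and s = 0.014.
u_1 = 0.087100 × 0.551 + 0.014 = 0.061992.
u_2 = 0.061992 × 0.551 + 0.014 = 0.048158.
u_3 = 0.048158 × 0.551 + 0.014 = 0.040535.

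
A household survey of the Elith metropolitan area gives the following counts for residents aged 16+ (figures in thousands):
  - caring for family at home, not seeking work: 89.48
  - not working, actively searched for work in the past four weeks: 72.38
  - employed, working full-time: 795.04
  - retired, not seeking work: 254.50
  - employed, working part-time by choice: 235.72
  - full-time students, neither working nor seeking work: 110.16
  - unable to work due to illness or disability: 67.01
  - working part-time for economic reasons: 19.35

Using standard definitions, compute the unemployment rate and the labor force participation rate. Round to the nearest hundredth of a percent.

Unemployment rate ≈ 6.45%; labor force participation rate ≈ 68.29%.

Employed = 795.04 + 235.72 + 19.35 = 1,050.11 thousand (anyone who worked, including part-time for economic reasons, counts as employed).
Unemployed = 72.38 thousand.
Labor force = 1,050.11 + 72.38 = 1,122.49 thousand.
Not in labor force = 89.48 + 254.50 + 110.16 + 67.01 = 521.15 thousand (those not working and not actively searching are outside the labor force).
Civilian working-age population = 1,122.49 + 521.15 = 1,643.64 thousand.
Unemployment rate = 72.38 / 1,122.49 = 6.45%.
Labor force participation rate = 1,122.49 / 1,643.64 = 68.29%.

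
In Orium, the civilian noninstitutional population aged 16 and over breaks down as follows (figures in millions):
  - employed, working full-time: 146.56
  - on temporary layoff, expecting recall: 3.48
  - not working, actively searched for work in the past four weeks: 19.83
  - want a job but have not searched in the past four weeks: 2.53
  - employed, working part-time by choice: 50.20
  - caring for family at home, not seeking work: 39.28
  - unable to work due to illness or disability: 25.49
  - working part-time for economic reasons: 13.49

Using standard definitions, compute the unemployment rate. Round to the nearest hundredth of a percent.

Employed = 146.56 + 50.20 + 13.49 = 210.25 million (anyone who worked, including part-time for economic reasons, counts as employed).
Unemployed = 3.48 + 19.83 = 23.31 million (jobless and actively searching, or on temporary layoff).
Labor force = 210.25 + 23.31 = 233.56 million.
Unemployment rate = 23.31 / 233.56 = 9.98%.

Unemployment rate ≈ 9.98%.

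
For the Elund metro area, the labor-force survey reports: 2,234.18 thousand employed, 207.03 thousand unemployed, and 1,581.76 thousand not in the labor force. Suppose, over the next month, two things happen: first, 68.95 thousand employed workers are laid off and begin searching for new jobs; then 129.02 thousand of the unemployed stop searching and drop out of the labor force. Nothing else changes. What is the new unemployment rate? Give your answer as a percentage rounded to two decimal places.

Initially, labor force = 2,234.18 + 207.03 = 2,441.21 thousand, so u = 207.03/2,441.21 = 8.48%.
After the first change, employed falls and unemployed rises by 68.95; labor force unchanged → E = 2,165.23, U = 275.98, labor force = 2,441.21 thousand.
After the second change, unemployed and labor force both fall by 129.02 → E = 2,165.23, U = 146.96, labor force = 2,312.19 thousand.
New unemployment rate = 146.96 / 2,312.19 = 6.36%.

New unemployment rate ≈ 6.36%.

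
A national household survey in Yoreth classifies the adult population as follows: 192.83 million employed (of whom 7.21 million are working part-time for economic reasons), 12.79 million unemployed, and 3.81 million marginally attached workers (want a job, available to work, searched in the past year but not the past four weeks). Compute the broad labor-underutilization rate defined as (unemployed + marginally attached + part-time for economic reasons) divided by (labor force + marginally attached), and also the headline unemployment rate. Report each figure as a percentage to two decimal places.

Broad underutilization rate ≈ 11.37%; headline unemployment rate ≈ 6.22%.

Labor force = 192.83 + 12.79 = 205.62 million.
Numerator = 12.79 + 3.81 + 7.21 = 23.81 million.
Denominator = 205.62 + 3.81 = 209.43 million.
Broad rate = 23.81 / 209.43 = 11.37%.
Headline unemployment rate = 12.79 / 205.62 = 6.22%.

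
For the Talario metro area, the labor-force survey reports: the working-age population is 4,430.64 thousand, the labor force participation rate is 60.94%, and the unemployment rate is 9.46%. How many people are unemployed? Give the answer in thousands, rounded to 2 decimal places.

Labor force = 0.6094 × 4,430.64 = 2,700.03 thousand.
Unemployed = 0.0946 × 2,700.03 ≈ 255.42 thousand.

About 255.42 thousand are unemployed.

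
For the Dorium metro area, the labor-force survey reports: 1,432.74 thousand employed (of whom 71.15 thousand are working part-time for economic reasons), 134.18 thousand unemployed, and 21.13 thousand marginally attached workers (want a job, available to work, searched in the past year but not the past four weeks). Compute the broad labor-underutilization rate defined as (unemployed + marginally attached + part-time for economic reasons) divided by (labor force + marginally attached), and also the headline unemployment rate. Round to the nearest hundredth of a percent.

Broad underutilization rate ≈ 14.26%; headline unemployment rate ≈ 8.56%.

Labor force = 1,432.74 + 134.18 = 1,566.92 thousand.
Numerator = 134.18 + 21.13 + 71.15 = 226.46 thousand.
Denominator = 1,566.92 + 21.13 = 1,588.05 thousand.
Broad rate = 226.46 / 1,588.05 = 14.26%.
Headline unemployment rate = 134.18 / 1,566.92 = 8.56%.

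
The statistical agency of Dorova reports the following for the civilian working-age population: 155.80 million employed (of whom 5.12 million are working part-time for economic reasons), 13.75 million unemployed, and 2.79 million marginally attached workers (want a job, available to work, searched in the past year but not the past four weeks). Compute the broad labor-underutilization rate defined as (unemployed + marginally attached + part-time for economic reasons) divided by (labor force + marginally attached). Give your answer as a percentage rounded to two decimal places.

Labor force = 155.80 + 13.75 = 169.55 million.
Numerator = 13.75 + 2.79 + 5.12 = 21.66 million.
Denominator = 169.55 + 2.79 = 172.34 million.
Broad rate = 21.66 / 172.34 = 12.57%.

Broad underutilization rate ≈ 12.57%.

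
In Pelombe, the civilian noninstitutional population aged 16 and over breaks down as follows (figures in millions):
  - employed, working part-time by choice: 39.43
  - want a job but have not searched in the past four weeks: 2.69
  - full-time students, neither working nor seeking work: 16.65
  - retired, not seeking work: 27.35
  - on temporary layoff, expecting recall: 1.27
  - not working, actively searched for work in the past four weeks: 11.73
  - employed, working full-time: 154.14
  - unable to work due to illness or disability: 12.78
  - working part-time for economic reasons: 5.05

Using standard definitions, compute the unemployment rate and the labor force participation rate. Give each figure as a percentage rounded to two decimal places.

Employed = 39.43 + 154.14 + 5.05 = 198.62 million (anyone who worked, including part-time for economic reasons, counts as employed).
Unemployed = 1.27 + 11.73 = 13.00 million (jobless and actively searching, or on temporary layoff).
Labor force = 198.62 + 13.00 = 211.62 million.
Not in labor force = 2.69 + 16.65 + 27.35 + 12.78 = 59.47 million (those not working and not actively searching are outside the labor force — including those who want a job but have given up searching).
Civilian working-age population = 211.62 + 59.47 = 271.09 million.
Unemployment rate = 13.00 / 211.62 = 6.14%.
Labor force participation rate = 211.62 / 271.09 = 78.06%.

Unemployment rate ≈ 6.14%; labor force participation rate ≈ 78.06%.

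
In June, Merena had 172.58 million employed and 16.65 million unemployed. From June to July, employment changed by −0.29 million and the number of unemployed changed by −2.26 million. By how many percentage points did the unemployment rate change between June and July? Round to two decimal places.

The unemployment rate changed by −1.09 percentage points.

June: labor force = 172.58 + 16.65 = 189.23; u = 16.65/189.23 = 8.80%.
July: labor force = 172.29 + 14.39 = 186.68; u = 14.39/186.68 = 7.71%.
Change = 7.71% − 8.80% = −1.09 pp.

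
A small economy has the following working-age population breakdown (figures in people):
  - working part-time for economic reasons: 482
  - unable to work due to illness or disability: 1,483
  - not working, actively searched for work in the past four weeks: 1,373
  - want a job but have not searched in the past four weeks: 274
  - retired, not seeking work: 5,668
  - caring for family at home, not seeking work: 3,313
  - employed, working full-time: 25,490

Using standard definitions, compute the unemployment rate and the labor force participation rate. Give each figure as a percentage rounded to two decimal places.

Employed = 482 + 25,490 = 25,972 (anyone who worked, including part-time for economic reasons, counts as employed).
Unemployed = 1,373.
Labor force = 25,972 + 1,373 = 27,345.
Not in labor force = 1,483 + 274 + 5,668 + 3,313 = 10,738 (those not working and not actively searching are outside the labor force — including those who want a job but have given up searching).
Civilian working-age population = 27,345 + 10,738 = 38,083.
Unemployment rate = 1,373 / 27,345 = 5.02%.
Labor force participation rate = 27,345 / 38,083 = 71.80%.

Unemployment rate ≈ 5.02%; labor force participation rate ≈ 71.80%.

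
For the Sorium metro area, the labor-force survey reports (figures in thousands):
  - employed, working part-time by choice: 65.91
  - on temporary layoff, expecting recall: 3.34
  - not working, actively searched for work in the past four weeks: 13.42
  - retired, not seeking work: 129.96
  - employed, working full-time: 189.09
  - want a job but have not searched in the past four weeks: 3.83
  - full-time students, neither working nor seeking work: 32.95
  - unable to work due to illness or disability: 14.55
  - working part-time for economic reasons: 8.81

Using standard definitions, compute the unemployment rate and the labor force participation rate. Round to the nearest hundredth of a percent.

Unemployment rate ≈ 5.97%; labor force participation rate ≈ 60.75%.

Employed = 65.91 + 189.09 + 8.81 = 263.81 thousand (anyone who worked, including part-time for economic reasons, counts as employed).
Unemployed = 3.34 + 13.42 = 16.76 thousand (jobless and actively searching, or on temporary layoff).
Labor force = 263.81 + 16.76 = 280.57 thousand.
Not in labor force = 129.96 + 3.83 + 32.95 + 14.55 = 181.29 thousand (those not working and not actively searching are outside the labor force — including those who want a job but have given up searching).
Civilian working-age population = 280.57 + 181.29 = 461.86 thousand.
Unemployment rate = 16.76 / 280.57 = 5.97%.
Labor force participation rate = 280.57 / 461.86 = 60.75%.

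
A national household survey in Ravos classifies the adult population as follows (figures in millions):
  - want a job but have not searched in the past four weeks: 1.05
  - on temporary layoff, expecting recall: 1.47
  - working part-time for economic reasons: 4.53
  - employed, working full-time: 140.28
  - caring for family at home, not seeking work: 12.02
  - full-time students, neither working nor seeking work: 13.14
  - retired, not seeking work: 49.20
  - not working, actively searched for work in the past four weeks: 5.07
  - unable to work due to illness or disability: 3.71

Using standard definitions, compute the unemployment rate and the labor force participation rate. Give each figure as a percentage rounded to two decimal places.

Unemployment rate ≈ 4.32%; labor force participation rate ≈ 65.67%.

Employed = 4.53 + 140.28 = 144.81 million (anyone who worked, including part-time for economic reasons, counts as employed).
Unemployed = 1.47 + 5.07 = 6.54 million (jobless and actively searching, or on temporary layoff).
Labor force = 144.81 + 6.54 = 151.35 million.
Not in labor force = 1.05 + 12.02 + 13.14 + 49.20 + 3.71 = 79.12 million (those not working and not actively searching are outside the labor force — including those who want a job but have given up searching).
Civilian working-age population = 151.35 + 79.12 = 230.47 million.
Unemployment rate = 6.54 / 151.35 = 4.32%.
Labor force participation rate = 151.35 / 230.47 = 65.67%.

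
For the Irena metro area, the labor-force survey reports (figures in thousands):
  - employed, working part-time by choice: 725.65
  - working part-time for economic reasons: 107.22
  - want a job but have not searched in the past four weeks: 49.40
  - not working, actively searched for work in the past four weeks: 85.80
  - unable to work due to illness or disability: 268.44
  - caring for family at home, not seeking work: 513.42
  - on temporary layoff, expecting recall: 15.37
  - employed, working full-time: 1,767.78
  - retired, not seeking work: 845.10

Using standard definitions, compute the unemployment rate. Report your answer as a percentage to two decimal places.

Employed = 725.65 + 107.22 + 1,767.78 = 2,600.65 thousand (anyone who worked, including part-time for economic reasons, counts as employed).
Unemployed = 85.80 + 15.37 = 101.17 thousand (jobless and actively searching, or on temporary layoff).
Labor force = 2,600.65 + 101.17 = 2,701.82 thousand.
Unemployment rate = 101.17 / 2,701.82 = 3.74%.

Unemployment rate ≈ 3.74%.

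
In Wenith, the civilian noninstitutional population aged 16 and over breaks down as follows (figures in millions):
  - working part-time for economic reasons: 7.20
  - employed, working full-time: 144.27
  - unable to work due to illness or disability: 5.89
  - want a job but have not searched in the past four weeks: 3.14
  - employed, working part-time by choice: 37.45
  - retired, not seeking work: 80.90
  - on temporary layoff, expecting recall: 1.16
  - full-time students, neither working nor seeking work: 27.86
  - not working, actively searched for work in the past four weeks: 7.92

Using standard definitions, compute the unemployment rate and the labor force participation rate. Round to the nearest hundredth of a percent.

Employed = 7.20 + 144.27 + 37.45 = 188.92 million (anyone who worked, including part-time for economic reasons, counts as employed).
Unemployed = 1.16 + 7.92 = 9.08 million (jobless and actively searching, or on temporary layoff).
Labor force = 188.92 + 9.08 = 198.00 million.
Not in labor force = 5.89 + 3.14 + 80.90 + 27.86 = 117.79 million (those not working and not actively searching are outside the labor force — including those who want a job but have given up searching).
Civilian working-age population = 198.00 + 117.79 = 315.79 million.
Unemployment rate = 9.08 / 198.00 = 4.59%.
Labor force participation rate = 198.00 / 315.79 = 62.70%.

Unemployment rate ≈ 4.59%; labor force participation rate ≈ 62.70%.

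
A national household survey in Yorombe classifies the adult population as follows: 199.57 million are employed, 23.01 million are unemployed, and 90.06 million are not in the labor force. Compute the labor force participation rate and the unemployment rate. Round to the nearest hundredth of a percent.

Labor force = employed + unemployed = 199.57 + 23.01 = 222.58 million.
Working-age population = 222.58 + 90.06 = 312.64 million.
Unemployment rate = 23.01 / 222.58 = 10.34%.
Labor force participation rate = 222.58 / 312.64 = 71.19%.

Labor force participation rate ≈ 71.19%; unemployment rate ≈ 10.34%.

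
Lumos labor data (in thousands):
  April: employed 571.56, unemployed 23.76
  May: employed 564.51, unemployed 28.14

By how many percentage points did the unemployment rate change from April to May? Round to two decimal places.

The unemployment rate changed by +0.76 percentage points.

April: labor force = 571.56 + 23.76 = 595.32; u = 23.76/595.32 = 3.99%.
May: labor force = 564.51 + 28.14 = 592.65; u = 28.14/592.65 = 4.75%.
Change = 4.75% − 3.99% = +0.76 pp.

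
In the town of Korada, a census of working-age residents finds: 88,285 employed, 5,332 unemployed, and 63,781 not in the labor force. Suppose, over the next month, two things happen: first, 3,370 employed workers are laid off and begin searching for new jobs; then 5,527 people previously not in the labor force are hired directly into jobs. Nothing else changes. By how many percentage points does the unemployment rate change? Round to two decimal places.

Initially, labor force = 88,285 + 5,332 = 93,617, so u = 5,332/93,617 = 5.70%.
After the first change, employed falls and unemployed rises by 3,370; labor force unchanged → E = 84,915, U = 8,702, labor force = 93,617.
After the second change, employed and labor force both rise by 5,527; unemployed unchanged → E = 90,442, U = 8,702, labor force = 99,144.
New unemployment rate = 8,702 / 99,144 = 8.78%.
Change = 8.78% − 5.70% = +3.08 percentage points.

The unemployment rate changes by +3.08 percentage points.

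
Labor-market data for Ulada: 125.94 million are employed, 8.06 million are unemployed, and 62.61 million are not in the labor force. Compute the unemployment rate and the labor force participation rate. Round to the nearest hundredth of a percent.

Labor force = employed + unemployed = 125.94 + 8.06 = 134.00 million.
Working-age population = 134.00 + 62.61 = 196.61 million.
Unemployment rate = 8.06 / 134.00 = 6.01%.
Labor force participation rate = 134.00 / 196.61 = 68.16%.

Unemployment rate ≈ 6.01%; labor force participation rate ≈ 68.16%.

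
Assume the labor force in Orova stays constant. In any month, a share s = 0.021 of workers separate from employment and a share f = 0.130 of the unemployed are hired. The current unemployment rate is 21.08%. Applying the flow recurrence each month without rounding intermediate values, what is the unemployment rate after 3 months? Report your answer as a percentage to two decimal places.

With a fixed labor force, u_{t+1} = u_t + s·(1−u_t) − f·u_t = u_t·(1−s−f) + s.
Here 1−s−f = 0.849 and s = 0.021.
u_1 = 0.210800 × 0.849 + 0.021 = 0.199969.
u_2 = 0.199969 × 0.849 + 0.021 = 0.190774.
u_3 = 0.190774 × 0.849 + 0.021 = 0.182967.

Unemployment rate after three months ≈ 18.30%.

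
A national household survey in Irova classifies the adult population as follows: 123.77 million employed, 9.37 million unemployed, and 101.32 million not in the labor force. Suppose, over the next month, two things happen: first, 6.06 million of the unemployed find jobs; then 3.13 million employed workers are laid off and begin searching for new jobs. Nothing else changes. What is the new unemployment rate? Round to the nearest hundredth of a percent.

Initially, labor force = 123.77 + 9.37 = 133.14 million, so u = 9.37/133.14 = 7.04%.
After the first change, unemployed falls and employed rises by 6.06; labor force unchanged → E = 129.83, U = 3.31, labor force = 133.14 million.
After the second change, employed falls and unemployed rises by 3.13; labor force unchanged → E = 126.70, U = 6.44, labor force = 133.14 million.
New unemployment rate = 6.44 / 133.14 = 4.84%.

New unemployment rate ≈ 4.84%.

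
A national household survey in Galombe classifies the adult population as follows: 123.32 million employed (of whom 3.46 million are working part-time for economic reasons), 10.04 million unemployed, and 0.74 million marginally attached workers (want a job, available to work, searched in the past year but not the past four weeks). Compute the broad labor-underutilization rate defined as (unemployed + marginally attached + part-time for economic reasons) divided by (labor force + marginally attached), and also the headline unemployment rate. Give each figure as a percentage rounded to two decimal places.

Labor force = 123.32 + 10.04 = 133.36 million.
Numerator = 10.04 + 0.74 + 3.46 = 14.24 million.
Denominator = 133.36 + 0.74 = 134.10 million.
Broad rate = 14.24 / 134.10 = 10.62%.
Headline unemployment rate = 10.04 / 133.36 = 7.53%.

Broad underutilization rate ≈ 10.62%; headline unemployment rate ≈ 7.53%.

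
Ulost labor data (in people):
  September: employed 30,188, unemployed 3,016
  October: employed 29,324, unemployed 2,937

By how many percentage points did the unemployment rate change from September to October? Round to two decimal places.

September: labor force = 30,188 + 3,016 = 33,204; u = 3,016/33,204 = 9.08%.
October: labor force = 29,324 + 2,937 = 32,261; u = 2,937/32,261 = 9.10%.
Change = 9.10% − 9.08% = +0.02 pp.

The unemployment rate changed by +0.02 percentage points.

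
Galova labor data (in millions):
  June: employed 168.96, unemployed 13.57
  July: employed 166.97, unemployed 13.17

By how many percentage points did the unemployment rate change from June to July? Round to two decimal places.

The unemployment rate changed by −0.12 percentage points.

June: labor force = 168.96 + 13.57 = 182.53; u = 13.57/182.53 = 7.43%.
July: labor force = 166.97 + 13.17 = 180.14; u = 13.17/180.14 = 7.31%.
Change = 7.31% − 7.43% = −0.12 pp.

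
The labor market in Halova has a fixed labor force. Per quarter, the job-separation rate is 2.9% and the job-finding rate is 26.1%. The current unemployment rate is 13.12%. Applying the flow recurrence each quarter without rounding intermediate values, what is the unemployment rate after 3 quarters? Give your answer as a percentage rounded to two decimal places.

Unemployment rate after three quarters ≈ 11.12%.

With a fixed labor force, u_{t+1} = u_t + s·(1−u_t) − f·u_t = u_t·(1−s−f) + s.
Here 1−s−f = 0.710 and s = 0.029.
u_1 = 0.131200 × 0.710 + 0.029 = 0.122152.
u_2 = 0.122152 × 0.710 + 0.029 = 0.115728.
u_3 = 0.115728 × 0.710 + 0.029 = 0.111167.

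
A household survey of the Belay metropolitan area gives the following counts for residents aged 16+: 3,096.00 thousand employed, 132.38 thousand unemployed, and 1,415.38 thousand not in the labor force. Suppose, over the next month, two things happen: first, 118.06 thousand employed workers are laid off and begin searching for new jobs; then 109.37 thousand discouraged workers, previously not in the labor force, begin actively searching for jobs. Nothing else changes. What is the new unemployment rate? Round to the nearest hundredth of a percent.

New unemployment rate ≈ 10.78%.

Initially, labor force = 3,096.00 + 132.38 = 3,228.38 thousand, so u = 132.38/3,228.38 = 4.10%.
After the first change, employed falls and unemployed rises by 118.06; labor force unchanged → E = 2,977.94, U = 250.44, labor force = 3,228.38 thousand.
After the second change, unemployed and labor force both rise by 109.37 → E = 2,977.94, U = 359.81, labor force = 3,337.75 thousand.
New unemployment rate = 359.81 / 3,337.75 = 10.78%.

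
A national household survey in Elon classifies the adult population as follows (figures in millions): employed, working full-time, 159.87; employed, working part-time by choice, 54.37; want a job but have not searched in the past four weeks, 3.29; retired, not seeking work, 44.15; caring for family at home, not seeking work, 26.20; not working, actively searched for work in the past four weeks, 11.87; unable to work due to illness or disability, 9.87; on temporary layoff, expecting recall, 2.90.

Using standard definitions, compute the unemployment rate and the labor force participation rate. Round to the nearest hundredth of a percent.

Employed = 159.87 + 54.37 = 214.24 million.
Unemployed = 11.87 + 2.90 = 14.77 million (jobless and actively searching, or on temporary layoff).
Labor force = 214.24 + 14.77 = 229.01 million.
Not in labor force = 3.29 + 44.15 + 26.20 + 9.87 = 83.51 million (those not working and not actively searching are outside the labor force — including those who want a job but have given up searching).
Civilian working-age population = 229.01 + 83.51 = 312.52 million.
Unemployment rate = 14.77 / 229.01 = 6.45%.
Labor force participation rate = 229.01 / 312.52 = 73.28%.

Unemployment rate ≈ 6.45%; labor force participation rate ≈ 73.28%.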